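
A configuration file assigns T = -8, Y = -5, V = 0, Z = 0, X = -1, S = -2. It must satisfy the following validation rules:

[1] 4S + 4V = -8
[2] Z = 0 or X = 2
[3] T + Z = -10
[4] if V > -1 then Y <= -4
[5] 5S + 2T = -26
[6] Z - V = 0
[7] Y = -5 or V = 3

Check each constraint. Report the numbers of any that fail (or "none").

[1] 4S + 4V = 4(-2) + 4(0) = -8  true
[2] Z = 0 = 0 (first disjunct)  true
[3] T + Z = -8 + 0 = -8, not -10  false
[4] V = 0 > -1, so we need Y ≤ -4; Y = -5 ≤ -4  true
[5] 5S + 2T = 5(-2) + 2(-8) = -26  true
[6] Z - V = 0 - 0 = 0  true
[7] Y = -5 = -5 (first disjunct)  true

No — constraint 3 is not satisfied.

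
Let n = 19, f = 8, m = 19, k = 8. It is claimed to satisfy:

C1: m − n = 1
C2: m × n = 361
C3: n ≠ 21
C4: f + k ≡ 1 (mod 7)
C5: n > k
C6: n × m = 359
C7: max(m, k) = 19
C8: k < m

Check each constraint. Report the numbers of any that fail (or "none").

C1: m − n = 19 − 19 = 0, not 1  false
C2: m × n = 19 × 19 = 361  true
C3: n = 19, and 19 ≠ 21  true
C4: f + k = 16; 16 mod 7 = 2, not 1  false
C5: n = 19, k = 8; 19 > 8  true
C6: n × m = 19 × 19 = 361, not 359  false
C7: max(19, 8) = 19  true
C8: k = 8, m = 19; 8 < 19  true

Violated: 1, 4, 6.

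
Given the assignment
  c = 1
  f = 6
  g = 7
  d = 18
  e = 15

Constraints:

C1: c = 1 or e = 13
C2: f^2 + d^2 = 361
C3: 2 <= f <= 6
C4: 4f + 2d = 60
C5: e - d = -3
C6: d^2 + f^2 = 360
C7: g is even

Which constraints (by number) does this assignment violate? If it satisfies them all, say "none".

C1: c = 1 = 1 (first disjunct) — holds.
C2: f^2 + d^2 = 6^2 + 18^2 = 36 + 324 = 360, not 361 — does not hold.
C3: f = 6 lies in [2, 6] — holds.
C4: 4f + 2d = 4(6) + 2(18) = 60 — holds.
C5: e - d = 15 - 18 = -3 — holds.
C6: d^2 + f^2 = 18^2 + 6^2 = 324 + 36 = 360 — holds.
C7: g = 7 is odd — does not hold.

The assignment fails constraints 2 and 7.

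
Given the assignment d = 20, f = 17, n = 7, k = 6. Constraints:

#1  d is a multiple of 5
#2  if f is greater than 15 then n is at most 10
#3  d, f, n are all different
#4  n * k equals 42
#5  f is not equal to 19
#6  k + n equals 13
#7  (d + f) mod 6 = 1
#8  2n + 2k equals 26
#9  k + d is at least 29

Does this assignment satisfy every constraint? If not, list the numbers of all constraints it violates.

Violated: 9.

#1 20 / 5 = 4, so 5 divides 20 — OK.
#2 f = 17 > 15, so we need n ≤ 10; n = 7 ≤ 10 — OK.
#3 values 20, 17, 7 are pairwise distinct — OK.
#4 n * k = 7 * 6 = 42 — OK.
#5 f = 17, and 17 ≠ 19 — OK.
#6 k + n = 6 + 7 = 13 — OK.
#7 d + f = 37; 37 mod 6 = 1 — OK.
#8 2n + 2k = 2(7) + 2(6) = 26 — OK.
#9 k + d = 6 + 20 = 26; 26 < 29, bound 29 not met — violated.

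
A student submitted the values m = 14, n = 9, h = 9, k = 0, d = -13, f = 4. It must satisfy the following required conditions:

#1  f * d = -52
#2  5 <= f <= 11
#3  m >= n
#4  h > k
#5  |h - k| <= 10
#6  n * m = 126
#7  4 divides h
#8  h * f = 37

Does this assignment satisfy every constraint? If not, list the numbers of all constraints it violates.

The assignment fails constraints 2, 7, and 8.

#1 f * d = 4 * (-13) = -52 — holds.
#2 f = 4 is outside [5, 11] — does not hold.
#3 m = 14, n = 9; 14 ≥ 9 — holds.
#4 h = 9, k = 0; 9 > 0 — holds.
#5 |9 - 0| = 9; 9 ≤ 10 — holds.
#6 n * m = 9 * 14 = 126 — holds.
#7 9 = 4*2 + 1, so 4 does not divide 9 — does not hold.
#8 h * f = 9 * 4 = 36, not 37 — does not hold.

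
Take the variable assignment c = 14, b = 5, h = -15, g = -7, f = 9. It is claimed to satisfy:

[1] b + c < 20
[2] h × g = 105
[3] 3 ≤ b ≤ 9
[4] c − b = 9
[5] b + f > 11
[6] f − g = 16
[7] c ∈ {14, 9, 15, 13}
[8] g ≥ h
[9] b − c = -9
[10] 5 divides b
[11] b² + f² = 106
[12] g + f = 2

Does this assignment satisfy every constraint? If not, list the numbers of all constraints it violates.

No violations.

[1] b + c = 5 + 14 = 19; 19 < 20  ✔
[2] h × g = -15 × (-7) = 105  ✔
[3] b = 5 lies in [3, 9]  ✔
[4] c − b = 14 − 5 = 9  ✔
[5] b + f = 5 + 9 = 14; 14 > 11  ✔
[6] f − g = 9 − (-7) = 16  ✔
[7] c = 14 is in {14, 9, 15, 13}  ✔
[8] g = -7, h = -15; -7 ≥ -15  ✔
[9] b − c = 5 − 14 = -9  ✔
[10] 5 / 5 = 1, so 5 divides 5  ✔
[11] b² + f² = 5² + 9² = 25 + 81 = 106  ✔
[12] g + f = -7 + 9 = 2  ✔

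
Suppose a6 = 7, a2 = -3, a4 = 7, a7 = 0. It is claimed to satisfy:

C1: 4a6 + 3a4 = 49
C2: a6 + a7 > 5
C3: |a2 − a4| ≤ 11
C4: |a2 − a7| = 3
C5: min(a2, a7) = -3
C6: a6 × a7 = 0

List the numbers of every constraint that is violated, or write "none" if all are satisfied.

C1: 4a6 + 3a4 = 4(7) + 3(7) = 49 — satisfied.
C2: a6 + a7 = 7 + 0 = 7; 7 > 5 — satisfied.
C3: |-3 − 7| = 10; 10 ≤ 11 — satisfied.
C4: |-3 − 0| = 3 — satisfied.
C5: min(-3, 0) = -3 — satisfied.
C6: a6 × a7 = 7 × 0 = 0 — satisfied.

The assignment satisfies every constraint.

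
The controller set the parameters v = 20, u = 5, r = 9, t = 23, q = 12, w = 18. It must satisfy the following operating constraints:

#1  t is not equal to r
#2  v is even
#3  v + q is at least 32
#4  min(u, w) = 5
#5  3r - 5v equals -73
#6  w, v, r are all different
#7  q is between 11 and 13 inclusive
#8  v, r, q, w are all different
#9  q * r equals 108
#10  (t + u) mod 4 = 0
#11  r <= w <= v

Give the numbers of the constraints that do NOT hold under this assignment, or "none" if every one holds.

#1 t = 23, r = 9; distinct — holds.
#2 v = 20 is even — holds.
#3 v + q = 20 + 12 = 32; 32 ≥ 32 — holds.
#4 min(5, 18) = 5 — holds.
#5 3r - 5v = 3(9) - 5(20) = -73 — holds.
#6 values 18, 20, 9 are pairwise distinct — holds.
#7 q = 12 lies in [11, 13] — holds.
#8 values 20, 9, 12, 18 are pairwise distinct — holds.
#9 q * r = 12 * 9 = 108 — holds.
#10 t + u = 28; 28 mod 4 = 0 — holds.
#11 values 9 <= 18 <= 20 — holds.

Yes — all constraints hold.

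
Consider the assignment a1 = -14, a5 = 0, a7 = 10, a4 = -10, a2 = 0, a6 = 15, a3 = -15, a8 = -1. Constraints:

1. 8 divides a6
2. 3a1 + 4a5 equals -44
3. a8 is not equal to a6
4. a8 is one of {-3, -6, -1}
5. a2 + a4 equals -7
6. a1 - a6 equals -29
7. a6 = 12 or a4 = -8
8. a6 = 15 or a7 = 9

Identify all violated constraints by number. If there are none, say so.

1. 15 = 8*1 + 7, so 8 does not divide 15 — violated.
2. 3a1 + 4a5 = 3(-14) + 4(0) = -42, not -44 — violated.
3. a8 = -1, a6 = 15; distinct — OK.
4. a8 = -1 is in {-3, -6, -1} — OK.
5. a2 + a4 = 0 + (-10) = -10, not -7 — violated.
6. a1 - a6 = -14 - 15 = -29 — OK.
7. a6 = 15 ≠ 12 and a4 = -10 ≠ -8; both disjuncts false — violated.
8. a6 = 15 = 15 (first disjunct) — OK.

The assignment fails constraints 1, 2, 5, and 7.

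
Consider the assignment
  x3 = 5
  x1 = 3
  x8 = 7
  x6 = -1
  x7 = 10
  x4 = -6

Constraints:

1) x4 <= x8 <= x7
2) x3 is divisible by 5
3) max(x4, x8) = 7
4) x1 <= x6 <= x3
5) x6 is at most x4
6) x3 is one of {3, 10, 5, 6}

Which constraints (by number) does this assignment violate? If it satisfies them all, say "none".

Constraints 4 and 5 do not hold.

1) values -6 <= 7 <= 10 — holds.
2) 5 / 5 = 1, so 5 divides 5 — holds.
3) max(-6, 7) = 7 — holds.
4) values 3, -1, 5; x1 = 3 is not <= x6 = -1 — fails.
5) x6 = -1, x4 = -6; -1 > -6 (want ≤) — fails.
6) x3 = 5 is in {3, 10, 5, 6} — holds.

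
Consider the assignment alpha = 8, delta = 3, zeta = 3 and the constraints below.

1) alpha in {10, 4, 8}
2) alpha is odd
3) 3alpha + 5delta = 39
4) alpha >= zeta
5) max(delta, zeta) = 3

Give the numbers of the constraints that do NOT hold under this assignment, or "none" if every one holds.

No — constraint 2 is not satisfied.

1) alpha = 8 is in {10, 4, 8} — OK.
2) alpha = 8 is even — violated.
3) 3alpha + 5delta = 3(8) + 5(3) = 39 — OK.
4) alpha = 8, zeta = 3; 8 ≥ 3 — OK.
5) max(3, 3) = 3 — OK.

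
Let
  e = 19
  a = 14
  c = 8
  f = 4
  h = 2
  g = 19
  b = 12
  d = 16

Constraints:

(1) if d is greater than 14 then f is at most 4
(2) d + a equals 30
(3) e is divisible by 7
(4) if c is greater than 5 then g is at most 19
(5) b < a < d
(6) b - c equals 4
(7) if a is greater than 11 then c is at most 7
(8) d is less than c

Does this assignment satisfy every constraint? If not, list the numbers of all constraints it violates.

The assignment fails constraints 3, 7, and 8.

(1) d = 16 > 14, so we need f ≤ 4; f = 4 ≤ 4  true
(2) d + a = 16 + 14 = 30  true
(3) 19 = 7*2 + 5, so 7 does not divide 19  false
(4) c = 8 > 5, so we need g ≤ 19; g = 19 ≤ 19  true
(5) values 12 < 14 < 16  true
(6) b - c = 12 - 8 = 4  true
(7) a = 14 > 11, so we need c ≤ 7; but c = 8 > 7  false
(8) d = 16, c = 8; 16 ≥ 8 (want <)  false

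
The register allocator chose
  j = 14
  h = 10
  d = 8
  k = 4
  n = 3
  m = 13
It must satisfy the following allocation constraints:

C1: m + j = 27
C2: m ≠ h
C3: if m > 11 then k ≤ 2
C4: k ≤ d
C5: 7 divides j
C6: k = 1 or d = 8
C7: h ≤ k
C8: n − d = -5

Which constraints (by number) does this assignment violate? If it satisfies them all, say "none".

C1: m + j = 13 + 14 = 27  true
C2: m = 13, h = 10; distinct  true
C3: m = 13 > 11, so we need k ≤ 2; but k = 4 > 2  false
C4: k = 4, d = 8; 4 ≤ 8  true
C5: 14 / 7 = 2, so 7 divides 14  true
C6: k = 4 ≠ 1, but d = 8 = 8 (second disjunct)  true
C7: h = 10, k = 4; 10 > 4 (want ≤)  false
C8: n − d = 3 − 8 = -5  true

Constraints 3 and 7 are violated.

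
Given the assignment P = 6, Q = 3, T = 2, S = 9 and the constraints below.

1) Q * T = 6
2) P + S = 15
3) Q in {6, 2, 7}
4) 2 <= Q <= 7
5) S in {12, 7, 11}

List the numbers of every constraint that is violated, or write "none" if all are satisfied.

No — constraints 3, 5 are not satisfied.

1) Q * T = 3 * 2 = 6  OK
2) P + S = 6 + 9 = 15  OK
3) Q = 3 is not in {6, 2, 7}  FAIL
4) Q = 3 lies in [2, 7]  OK
5) S = 9 is not in {12, 7, 11}  FAIL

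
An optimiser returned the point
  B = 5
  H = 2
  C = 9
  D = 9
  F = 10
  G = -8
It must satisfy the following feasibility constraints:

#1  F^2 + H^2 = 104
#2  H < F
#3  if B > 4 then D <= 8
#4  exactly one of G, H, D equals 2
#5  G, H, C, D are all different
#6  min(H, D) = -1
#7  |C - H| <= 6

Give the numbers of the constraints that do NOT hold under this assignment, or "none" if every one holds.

#1 F^2 + H^2 = 10^2 + 2^2 = 100 + 4 = 104  yes
#2 H = 2, F = 10; 2 < 10  yes
#3 B = 5 > 4, so we need D ≤ 8; but D = 9 > 8  no
#4 G=-8, H=2, D=9; 1 of them equals 2  yes
#5 C = D = 9, not all different  no
#6 min(2, 9) = 2, not -1  no
#7 |9 - 2| = 7; 7 > 6, exceeds bound 6  no

The assignment fails constraints 3, 5, 6, and 7.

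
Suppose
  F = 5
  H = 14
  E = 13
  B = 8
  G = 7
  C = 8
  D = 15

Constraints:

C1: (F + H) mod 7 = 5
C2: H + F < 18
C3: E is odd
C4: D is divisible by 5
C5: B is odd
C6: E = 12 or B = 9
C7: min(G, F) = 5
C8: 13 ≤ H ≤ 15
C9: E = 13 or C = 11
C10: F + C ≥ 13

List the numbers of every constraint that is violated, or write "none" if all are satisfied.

C1: F + H = 19; 19 mod 7 = 5  ✓
C2: H + F = 14 + 5 = 19; 19 ≥ 18, bound 18 not met  ✗
C3: E = 13 is odd  ✓
C4: 15 / 5 = 3, so 5 divides 15  ✓
C5: B = 8 is even  ✗
C6: E = 13 ≠ 12 and B = 8 ≠ 9; both disjuncts false  ✗
C7: min(7, 5) = 5  ✓
C8: H = 14 lies in [13, 15]  ✓
C9: E = 13 = 13 (first disjunct)  ✓
C10: F + C = 5 + 8 = 13; 13 ≥ 13  ✓

No — constraints 2, 5, 6 are not satisfied.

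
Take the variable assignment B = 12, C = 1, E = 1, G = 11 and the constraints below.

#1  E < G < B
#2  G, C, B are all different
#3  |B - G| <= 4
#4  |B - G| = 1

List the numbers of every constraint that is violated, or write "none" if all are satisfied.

Yes — all constraints hold.

#1 values 1 < 11 < 12 — holds.
#2 values 11, 1, 12 are pairwise distinct — holds.
#3 |12 - 11| = 1; 1 ≤ 4 — holds.
#4 |12 - 11| = 1 — holds.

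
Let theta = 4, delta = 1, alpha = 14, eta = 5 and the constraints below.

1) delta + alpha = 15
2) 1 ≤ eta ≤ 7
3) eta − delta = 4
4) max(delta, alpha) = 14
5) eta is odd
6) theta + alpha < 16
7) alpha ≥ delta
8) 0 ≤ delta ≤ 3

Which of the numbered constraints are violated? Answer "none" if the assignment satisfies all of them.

1) delta + alpha = 1 + 14 = 15 — satisfied.
2) eta = 5 lies in [1, 7] — satisfied.
3) eta − delta = 5 − 1 = 4 — satisfied.
4) max(1, 14) = 14 — satisfied.
5) eta = 5 is odd — satisfied.
6) theta + alpha = 4 + 14 = 18; 18 ≥ 16, bound 16 not met — violated.
7) alpha = 14, delta = 1; 14 ≥ 1 — satisfied.
8) delta = 1 lies in [0, 3] — satisfied.

Constraint 6 does not hold.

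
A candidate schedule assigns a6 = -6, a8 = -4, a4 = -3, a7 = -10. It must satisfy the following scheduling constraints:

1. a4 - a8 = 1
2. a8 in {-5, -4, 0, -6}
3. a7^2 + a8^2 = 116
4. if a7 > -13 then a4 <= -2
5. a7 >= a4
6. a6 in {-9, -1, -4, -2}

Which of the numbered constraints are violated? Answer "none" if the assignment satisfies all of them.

1. a4 - a8 = -3 - (-4) = 1 — OK.
2. a8 = -4 is in {-5, -4, 0, -6} — OK.
3. a7^2 + a8^2 = (-10)^2 + (-4)^2 = 100 + 16 = 116 — OK.
4. a7 = -10 > -13, so we need a4 ≤ -2; a4 = -3 ≤ -2 — OK.
5. a7 = -10, a4 = -3; -10 < -3 (want ≥) — violated.
6. a6 = -6 is not in {-9, -1, -4, -2} — violated.

Constraints 5 and 6 do not hold.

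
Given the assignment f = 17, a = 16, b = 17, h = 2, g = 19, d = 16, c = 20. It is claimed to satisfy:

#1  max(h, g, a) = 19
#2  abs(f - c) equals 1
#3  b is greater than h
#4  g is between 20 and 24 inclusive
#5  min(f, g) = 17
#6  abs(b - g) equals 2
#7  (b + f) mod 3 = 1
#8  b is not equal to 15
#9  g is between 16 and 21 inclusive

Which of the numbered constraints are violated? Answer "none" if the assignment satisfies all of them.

Violated: 2, 4.

#1 max(2, 19, 16) = 19  yes
#2 abs(17 - 20) = 3, not 1  no
#3 b = 17, h = 2; 17 > 2  yes
#4 g = 19 is outside [20, 24]  no
#5 min(17, 19) = 17  yes
#6 abs(17 - 19) = 2  yes
#7 b + f = 34; 34 mod 3 = 1  yes
#8 b = 17, and 17 ≠ 15  yes
#9 g = 19 lies in [16, 21]  yes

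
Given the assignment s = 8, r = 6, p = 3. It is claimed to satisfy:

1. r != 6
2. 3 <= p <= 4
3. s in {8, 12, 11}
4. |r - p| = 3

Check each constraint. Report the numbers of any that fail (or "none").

Constraint 1 does not hold.

1. r = 6, but 6 is required to differ  ✘
2. p = 3 lies in [3, 4]  ✔
3. s = 8 is in {8, 12, 11}  ✔
4. |6 - 3| = 3  ✔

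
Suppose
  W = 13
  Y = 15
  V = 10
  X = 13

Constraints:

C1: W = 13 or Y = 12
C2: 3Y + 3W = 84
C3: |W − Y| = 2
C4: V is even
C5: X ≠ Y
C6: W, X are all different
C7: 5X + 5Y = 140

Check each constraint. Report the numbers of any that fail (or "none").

C1: W = 13 = 13 (first disjunct)  ✔
C2: 3Y + 3W = 3(15) + 3(13) = 84  ✔
C3: |13 − 15| = 2  ✔
C4: V = 10 is even  ✔
C5: X = 13, Y = 15; distinct  ✔
C6: W = X = 13, not all different  ✘
C7: 5X + 5Y = 5(13) + 5(15) = 140  ✔

Constraint 6 is violated.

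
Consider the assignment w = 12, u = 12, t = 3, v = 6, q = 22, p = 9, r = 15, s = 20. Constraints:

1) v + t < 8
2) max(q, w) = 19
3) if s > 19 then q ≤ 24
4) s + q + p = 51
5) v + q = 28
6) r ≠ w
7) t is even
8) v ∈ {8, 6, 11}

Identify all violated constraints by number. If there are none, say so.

1) v + t = 6 + 3 = 9; 9 ≥ 8, bound 8 not met  fails
2) max(22, 12) = 22, not 19  fails
3) s = 20 > 19, so we need q ≤ 24; q = 22 ≤ 24  holds
4) s + q + p = 20 + 22 + 9 = 51  holds
5) v + q = 6 + 22 = 28  holds
6) r = 15, w = 12; distinct  holds
7) t = 3 is odd  fails
8) v = 6 is in {8, 6, 11}  holds

The assignment fails constraints 1, 2, and 7.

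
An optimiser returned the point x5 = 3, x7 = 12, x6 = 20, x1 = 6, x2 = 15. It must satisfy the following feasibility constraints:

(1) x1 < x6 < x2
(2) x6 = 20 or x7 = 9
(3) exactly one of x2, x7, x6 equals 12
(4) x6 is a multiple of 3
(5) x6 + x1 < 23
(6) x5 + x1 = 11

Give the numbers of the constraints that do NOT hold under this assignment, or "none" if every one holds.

(1) values 6, 20, 15; x6 = 20 is not < x2 = 15 — violated.
(2) x6 = 20 = 20 (first disjunct) — satisfied.
(3) x2=15, x7=12, x6=20; 1 of them equals 12 — satisfied.
(4) 20 = 3*6 + 2, so 3 does not divide 20 — violated.
(5) x6 + x1 = 20 + 6 = 26; 26 ≥ 23, bound 23 not met — violated.
(6) x5 + x1 = 3 + 6 = 9, not 11 — violated.

Constraints 1, 4, 5, and 6 are violated.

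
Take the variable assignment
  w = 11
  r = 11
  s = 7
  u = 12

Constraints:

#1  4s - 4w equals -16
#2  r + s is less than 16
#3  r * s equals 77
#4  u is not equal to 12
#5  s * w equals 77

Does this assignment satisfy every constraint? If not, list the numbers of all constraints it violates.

Constraints 2 and 4 do not hold.

#1 4s - 4w = 4(7) - 4(11) = -16 — holds.
#2 r + s = 11 + 7 = 18; 18 ≥ 16, bound 16 not met — does not hold.
#3 r * s = 11 * 7 = 77 — holds.
#4 u = 12, but 12 is required to differ — does not hold.
#5 s * w = 7 * 11 = 77 — holds.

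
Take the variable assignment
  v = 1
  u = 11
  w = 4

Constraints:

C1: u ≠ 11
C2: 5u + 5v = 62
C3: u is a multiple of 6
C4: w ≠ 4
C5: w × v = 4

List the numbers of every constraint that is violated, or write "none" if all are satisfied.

Constraints 1, 2, 3, 4 are violated.

C1: u = 11, but 11 is required to differ  ✗
C2: 5u + 5v = 5(11) + 5(1) = 60, not 62  ✗
C3: 11 = 6×1 + 5, so 6 does not divide 11  ✗
C4: w = 4, but 4 is required to differ  ✗
C5: w × v = 4 × 1 = 4  ✓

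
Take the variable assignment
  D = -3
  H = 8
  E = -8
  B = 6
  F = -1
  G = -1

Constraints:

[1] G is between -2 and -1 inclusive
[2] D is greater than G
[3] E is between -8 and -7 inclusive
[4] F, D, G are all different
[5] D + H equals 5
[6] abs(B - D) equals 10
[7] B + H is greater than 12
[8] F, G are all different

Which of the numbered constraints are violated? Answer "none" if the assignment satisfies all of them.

Constraints 2, 4, 6, and 8 do not hold.

[1] G = -1 lies in [-2, -1]  ✔
[2] D = -3, G = -1; -3 ≤ -1 (want >)  ✘
[3] E = -8 lies in [-8, -7]  ✔
[4] F = G = -1, not all different  ✘
[5] D + H = -3 + 8 = 5  ✔
[6] abs(6 - (-3)) = 9, not 10  ✘
[7] B + H = 6 + 8 = 14; 14 > 12  ✔
[8] F = G = -1, not all different  ✘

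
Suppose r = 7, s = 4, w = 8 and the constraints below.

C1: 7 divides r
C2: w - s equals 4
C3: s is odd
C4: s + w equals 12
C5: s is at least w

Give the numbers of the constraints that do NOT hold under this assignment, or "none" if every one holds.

Violated: 3 and 5.

C1: 7 / 7 = 1, so 7 divides 7  ✓
C2: w - s = 8 - 4 = 4  ✓
C3: s = 4 is even  ✗
C4: s + w = 4 + 8 = 12  ✓
C5: s = 4, w = 8; 4 < 8 (want ≥)  ✗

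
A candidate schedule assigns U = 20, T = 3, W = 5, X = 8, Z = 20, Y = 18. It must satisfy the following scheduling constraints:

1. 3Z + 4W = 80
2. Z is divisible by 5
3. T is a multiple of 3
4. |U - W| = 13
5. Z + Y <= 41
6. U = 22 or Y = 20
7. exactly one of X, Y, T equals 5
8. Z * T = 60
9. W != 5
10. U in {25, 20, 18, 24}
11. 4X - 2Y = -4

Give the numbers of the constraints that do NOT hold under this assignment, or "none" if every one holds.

1. 3Z + 4W = 3(20) + 4(5) = 80  OK
2. 20 / 5 = 4, so 5 divides 20  OK
3. 3 / 3 = 1, so 3 divides 3  OK
4. |20 - 5| = 15, not 13  FAIL
5. Z + Y = 20 + 18 = 38; 38 ≤ 41  OK
6. U = 20 ≠ 22 and Y = 18 ≠ 20; both disjuncts false  FAIL
7. X=8, Y=18, T=3; 0 of them equal 5, not exactly one  FAIL
8. Z * T = 20 * 3 = 60  OK
9. W = 5, but 5 is required to differ  FAIL
10. U = 20 is in {25, 20, 18, 24}  OK
11. 4X - 2Y = 4(8) - 2(18) = -4  OK

Violated: 4, 6, 7, 9.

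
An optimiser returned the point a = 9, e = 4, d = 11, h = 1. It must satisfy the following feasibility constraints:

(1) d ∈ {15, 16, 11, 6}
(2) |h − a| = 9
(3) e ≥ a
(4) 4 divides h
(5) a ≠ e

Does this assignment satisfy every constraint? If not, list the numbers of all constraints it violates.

(1) d = 11 is in {15, 16, 11, 6} — holds.
(2) |1 − 9| = 8, not 9 — fails.
(3) e = 4, a = 9; 4 < 9 (want ≥) — fails.
(4) 1 = 4×0 + 1, so 4 does not divide 1 — fails.
(5) a = 9, e = 4; distinct — holds.

Violated: 2, 3, and 4.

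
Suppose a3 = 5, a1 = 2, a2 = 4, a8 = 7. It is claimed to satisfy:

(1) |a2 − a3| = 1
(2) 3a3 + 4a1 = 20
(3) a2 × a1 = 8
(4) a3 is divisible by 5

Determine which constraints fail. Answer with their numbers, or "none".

No — constraint 2 is not satisfied.

(1) |4 − 5| = 1 — holds.
(2) 3a3 + 4a1 = 3(5) + 4(2) = 23, not 20 — fails.
(3) a2 × a1 = 4 × 2 = 8 — holds.
(4) 5 / 5 = 1, so 5 divides 5 — holds.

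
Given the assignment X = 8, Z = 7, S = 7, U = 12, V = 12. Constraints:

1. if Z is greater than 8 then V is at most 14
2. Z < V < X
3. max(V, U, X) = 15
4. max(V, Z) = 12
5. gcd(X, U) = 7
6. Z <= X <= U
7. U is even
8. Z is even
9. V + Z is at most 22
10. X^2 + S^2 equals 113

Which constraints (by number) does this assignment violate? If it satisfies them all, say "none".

1. Z = 7, not > 8; antecedent false, conditional vacuously true — holds.
2. values 7, 12, 8; V = 12 is not < X = 8 — does not hold.
3. max(12, 12, 8) = 12, not 15 — does not hold.
4. max(12, 7) = 12 — holds.
5. gcd(8, 12) = 4, not 7 — does not hold.
6. values 7 <= 8 <= 12 — holds.
7. U = 12 is even — holds.
8. Z = 7 is odd — does not hold.
9. V + Z = 12 + 7 = 19; 19 ≤ 22 — holds.
10. X^2 + S^2 = 8^2 + 7^2 = 64 + 49 = 113 — holds.

The assignment fails constraints 2, 3, 5, 8.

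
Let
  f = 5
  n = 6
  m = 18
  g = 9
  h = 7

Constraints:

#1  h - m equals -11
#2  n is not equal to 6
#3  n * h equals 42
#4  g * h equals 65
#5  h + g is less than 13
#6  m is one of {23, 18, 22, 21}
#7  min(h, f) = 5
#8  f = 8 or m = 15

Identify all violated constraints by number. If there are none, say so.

Constraints 2, 4, 5, and 8 do not hold.

#1 h - m = 7 - 18 = -11  ✔
#2 n = 6, but 6 is required to differ  ✘
#3 n * h = 6 * 7 = 42  ✔
#4 g * h = 9 * 7 = 63, not 65  ✘
#5 h + g = 7 + 9 = 16; 16 ≥ 13, bound 13 not met  ✘
#6 m = 18 is in {23, 18, 22, 21}  ✔
#7 min(7, 5) = 5  ✔
#8 f = 5 ≠ 8 and m = 18 ≠ 15; both disjuncts false  ✘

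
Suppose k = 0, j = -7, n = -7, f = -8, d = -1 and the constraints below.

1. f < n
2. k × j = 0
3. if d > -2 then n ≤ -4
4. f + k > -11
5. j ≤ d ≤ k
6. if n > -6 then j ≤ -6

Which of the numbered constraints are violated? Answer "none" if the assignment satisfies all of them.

No violations.

1. f = -8, n = -7; -8 < -7  yes
2. k × j = 0 × (-7) = 0  yes
3. d = -1 > -2, so we need n ≤ -4; n = -7 ≤ -4  yes
4. f + k = -8 + 0 = -8; -8 > -11  yes
5. values -7 ≤ -1 ≤ 0  yes
6. n = -7, not > -6; antecedent false, conditional vacuously true  yes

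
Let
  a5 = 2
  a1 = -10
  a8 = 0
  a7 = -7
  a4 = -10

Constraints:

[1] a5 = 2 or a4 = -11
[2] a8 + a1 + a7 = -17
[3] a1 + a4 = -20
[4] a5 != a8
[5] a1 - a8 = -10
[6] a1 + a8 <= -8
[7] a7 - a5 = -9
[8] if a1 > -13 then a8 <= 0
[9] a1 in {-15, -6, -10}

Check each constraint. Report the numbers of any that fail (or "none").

None — every constraint holds.

[1] a5 = 2 = 2 (first disjunct) — holds.
[2] a8 + a1 + a7 = 0 + (-10) + (-7) = -17 — holds.
[3] a1 + a4 = -10 + (-10) = -20 — holds.
[4] a5 = 2, a8 = 0; distinct — holds.
[5] a1 - a8 = -10 - 0 = -10 — holds.
[6] a1 + a8 = -10 + 0 = -10; -10 ≤ -8 — holds.
[7] a7 - a5 = -7 - 2 = -9 — holds.
[8] a1 = -10 > -13, so we need a8 ≤ 0; a8 = 0 ≤ 0 — holds.
[9] a1 = -10 is in {-15, -6, -10} — holds.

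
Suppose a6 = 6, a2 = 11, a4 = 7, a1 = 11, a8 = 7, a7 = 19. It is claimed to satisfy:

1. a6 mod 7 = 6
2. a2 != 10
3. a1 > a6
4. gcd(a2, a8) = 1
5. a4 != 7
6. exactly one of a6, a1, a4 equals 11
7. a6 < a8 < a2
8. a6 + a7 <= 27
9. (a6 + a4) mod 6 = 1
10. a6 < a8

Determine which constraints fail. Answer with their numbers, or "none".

Violated: 5.

1. 6 mod 7 = 6 — satisfied.
2. a2 = 11, and 11 ≠ 10 — satisfied.
3. a1 = 11, a6 = 6; 11 > 6 — satisfied.
4. gcd(11, 7) = 1 — satisfied.
5. a4 = 7, but 7 is required to differ — violated.
6. a6=6, a1=11, a4=7; 1 of them equals 11 — satisfied.
7. values 6 < 7 < 11 — satisfied.
8. a6 + a7 = 6 + 19 = 25; 25 ≤ 27 — satisfied.
9. a6 + a4 = 13; 13 mod 6 = 1 — satisfied.
10. a6 = 6, a8 = 7; 6 < 7 — satisfied.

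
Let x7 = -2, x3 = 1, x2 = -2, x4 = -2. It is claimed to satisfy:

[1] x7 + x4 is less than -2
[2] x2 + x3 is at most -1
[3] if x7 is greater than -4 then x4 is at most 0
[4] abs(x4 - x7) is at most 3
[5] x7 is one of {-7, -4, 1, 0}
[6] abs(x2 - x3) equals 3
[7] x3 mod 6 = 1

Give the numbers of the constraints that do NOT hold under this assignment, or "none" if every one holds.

[1] x7 + x4 = -2 + (-2) = -4; -4 < -2 — OK.
[2] x2 + x3 = -2 + 1 = -1; -1 ≤ -1 — OK.
[3] x7 = -2 > -4, so we need x4 ≤ 0; x4 = -2 ≤ 0 — OK.
[4] abs(-2 - (-2)) = 0; 0 ≤ 3 — OK.
[5] x7 = -2 is not in {-7, -4, 1, 0} — violated.
[6] abs(-2 - 1) = 3 — OK.
[7] 1 mod 6 = 1 — OK.

Violated: 5.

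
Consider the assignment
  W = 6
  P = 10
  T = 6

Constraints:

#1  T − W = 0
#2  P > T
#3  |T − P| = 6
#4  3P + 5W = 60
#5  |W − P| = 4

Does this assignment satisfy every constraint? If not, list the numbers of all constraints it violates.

#1 T − W = 6 − 6 = 0 — satisfied.
#2 P = 10, T = 6; 10 > 6 — satisfied.
#3 |6 − 10| = 4, not 6 — violated.
#4 3P + 5W = 3(10) + 5(6) = 60 — satisfied.
#5 |6 − 10| = 4 — satisfied.

Constraint 3 does not hold.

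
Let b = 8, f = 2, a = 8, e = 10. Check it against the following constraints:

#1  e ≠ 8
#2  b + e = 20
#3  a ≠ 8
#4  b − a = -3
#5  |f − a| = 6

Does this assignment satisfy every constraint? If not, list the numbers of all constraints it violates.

#1 e = 10, and 10 ≠ 8  true
#2 b + e = 8 + 10 = 18, not 20  false
#3 a = 8, but 8 is required to differ  false
#4 b − a = 8 − 8 = 0, not -3  false
#5 |2 − 8| = 6  true

Constraints 2, 3, and 4 do not hold.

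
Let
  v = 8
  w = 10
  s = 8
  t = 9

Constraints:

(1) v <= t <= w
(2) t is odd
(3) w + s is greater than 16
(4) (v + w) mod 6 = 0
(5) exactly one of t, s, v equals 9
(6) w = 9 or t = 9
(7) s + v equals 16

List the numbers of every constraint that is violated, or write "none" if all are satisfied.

No violations.

(1) values 8 <= 9 <= 10 — OK.
(2) t = 9 is odd — OK.
(3) w + s = 10 + 8 = 18; 18 > 16 — OK.
(4) v + w = 18; 18 mod 6 = 0 — OK.
(5) t=9, s=8, v=8; 1 of them equals 9 — OK.
(6) w = 10 ≠ 9, but t = 9 = 9 (second disjunct) — OK.
(7) s + v = 8 + 8 = 16 — OK.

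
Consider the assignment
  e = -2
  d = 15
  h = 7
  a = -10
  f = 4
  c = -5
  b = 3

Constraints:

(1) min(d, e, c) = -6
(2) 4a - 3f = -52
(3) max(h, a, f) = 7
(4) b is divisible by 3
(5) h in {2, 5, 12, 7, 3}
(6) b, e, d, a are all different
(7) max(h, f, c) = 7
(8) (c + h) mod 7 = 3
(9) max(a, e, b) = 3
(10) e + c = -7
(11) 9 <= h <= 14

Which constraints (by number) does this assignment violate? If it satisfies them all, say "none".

No — constraints 1, 8, and 11 are not satisfied.

(1) min(15, -2, -5) = -5, not -6 — does not hold.
(2) 4a - 3f = 4(-10) - 3(4) = -52 — holds.
(3) max(7, -10, 4) = 7 — holds.
(4) 3 / 3 = 1, so 3 divides 3 — holds.
(5) h = 7 is in {2, 5, 12, 7, 3} — holds.
(6) values 3, -2, 15, -10 are pairwise distinct — holds.
(7) max(7, 4, -5) = 7 — holds.
(8) c + h = 2; 2 mod 7 = 2, not 3 — does not hold.
(9) max(-10, -2, 3) = 3 — holds.
(10) e + c = -2 + (-5) = -7 — holds.
(11) h = 7 is outside [9, 14] — does not hold.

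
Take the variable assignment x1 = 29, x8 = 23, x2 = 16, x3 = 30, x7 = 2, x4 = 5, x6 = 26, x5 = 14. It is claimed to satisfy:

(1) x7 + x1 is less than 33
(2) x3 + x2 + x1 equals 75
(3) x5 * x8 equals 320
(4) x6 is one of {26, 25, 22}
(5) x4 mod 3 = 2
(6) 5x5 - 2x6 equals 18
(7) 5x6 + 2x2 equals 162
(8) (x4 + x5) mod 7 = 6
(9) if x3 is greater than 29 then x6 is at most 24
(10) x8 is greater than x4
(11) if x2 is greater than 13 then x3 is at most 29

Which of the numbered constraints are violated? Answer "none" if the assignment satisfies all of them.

(1) x7 + x1 = 2 + 29 = 31; 31 < 33 — satisfied.
(2) x3 + x2 + x1 = 30 + 16 + 29 = 75 — satisfied.
(3) x5 * x8 = 14 * 23 = 322, not 320 — violated.
(4) x6 = 26 is in {26, 25, 22} — satisfied.
(5) 5 mod 3 = 2 — satisfied.
(6) 5x5 - 2x6 = 5(14) - 2(26) = 18 — satisfied.
(7) 5x6 + 2x2 = 5(26) + 2(16) = 162 — satisfied.
(8) x4 + x5 = 19; 19 mod 7 = 5, not 6 — violated.
(9) x3 = 30 > 29, so we need x6 ≤ 24; but x6 = 26 > 24 — violated.
(10) x8 = 23, x4 = 5; 23 > 5 — satisfied.
(11) x2 = 16 > 13, so we need x3 ≤ 29; but x3 = 30 > 29 — violated.

Constraints 3, 8, 9, 11 are violated.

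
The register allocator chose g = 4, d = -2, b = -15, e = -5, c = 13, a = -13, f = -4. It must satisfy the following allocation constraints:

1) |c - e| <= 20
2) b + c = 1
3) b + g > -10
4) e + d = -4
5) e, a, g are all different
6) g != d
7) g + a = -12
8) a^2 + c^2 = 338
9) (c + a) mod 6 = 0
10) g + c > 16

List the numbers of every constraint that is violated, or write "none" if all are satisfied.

1) |13 - (-5)| = 18; 18 ≤ 20  yes
2) b + c = -15 + 13 = -2, not 1  no
3) b + g = -15 + 4 = -11; -11 ≤ -10, bound -10 not met  no
4) e + d = -5 + (-2) = -7, not -4  no
5) values -5, -13, 4 are pairwise distinct  yes
6) g = 4, d = -2; distinct  yes
7) g + a = 4 + (-13) = -9, not -12  no
8) a^2 + c^2 = (-13)^2 + 13^2 = 169 + 169 = 338  yes
9) c + a = 0; 0 mod 6 = 0  yes
10) g + c = 4 + 13 = 17; 17 > 16  yes

Constraints 2, 3, 4, and 7 are violated.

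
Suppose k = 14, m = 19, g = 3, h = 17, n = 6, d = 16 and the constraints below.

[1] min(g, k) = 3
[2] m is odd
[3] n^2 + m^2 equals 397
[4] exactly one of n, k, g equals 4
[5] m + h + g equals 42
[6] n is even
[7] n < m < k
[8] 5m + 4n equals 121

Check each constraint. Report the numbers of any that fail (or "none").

[1] min(3, 14) = 3 — satisfied.
[2] m = 19 is odd — satisfied.
[3] n^2 + m^2 = 6^2 + 19^2 = 36 + 361 = 397 — satisfied.
[4] n=6, k=14, g=3; 0 of them equal 4, not exactly one — violated.
[5] m + h + g = 19 + 17 + 3 = 39, not 42 — violated.
[6] n = 6 is even — satisfied.
[7] values 6, 19, 14; m = 19 is not < k = 14 — violated.
[8] 5m + 4n = 5(19) + 4(6) = 119, not 121 — violated.

No — constraints 4, 5, 7, and 8 are not satisfied.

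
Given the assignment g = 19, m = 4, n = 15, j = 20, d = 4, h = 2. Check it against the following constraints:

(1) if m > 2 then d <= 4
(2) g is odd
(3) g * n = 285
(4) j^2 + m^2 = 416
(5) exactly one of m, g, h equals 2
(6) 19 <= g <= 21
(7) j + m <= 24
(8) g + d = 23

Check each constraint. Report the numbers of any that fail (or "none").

All constraints are satisfied.

(1) m = 4 > 2, so we need d ≤ 4; d = 4 ≤ 4 — holds.
(2) g = 19 is odd — holds.
(3) g * n = 19 * 15 = 285 — holds.
(4) j^2 + m^2 = 20^2 + 4^2 = 400 + 16 = 416 — holds.
(5) m=4, g=19, h=2; 1 of them equals 2 — holds.
(6) g = 19 lies in [19, 21] — holds.
(7) j + m = 20 + 4 = 24; 24 ≤ 24 — holds.
(8) g + d = 19 + 4 = 23 — holds.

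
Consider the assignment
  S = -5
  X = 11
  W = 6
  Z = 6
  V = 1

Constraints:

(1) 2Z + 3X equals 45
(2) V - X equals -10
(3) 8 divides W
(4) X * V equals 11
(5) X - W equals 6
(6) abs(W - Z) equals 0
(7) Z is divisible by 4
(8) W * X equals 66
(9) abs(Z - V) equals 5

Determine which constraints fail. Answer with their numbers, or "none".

No — constraints 3, 5, 7 are not satisfied.

(1) 2Z + 3X = 2(6) + 3(11) = 45  true
(2) V - X = 1 - 11 = -10  true
(3) 6 = 8*0 + 6, so 8 does not divide 6  false
(4) X * V = 11 * 1 = 11  true
(5) X - W = 11 - 6 = 5, not 6  false
(6) abs(6 - 6) = 0  true
(7) 6 = 4*1 + 2, so 4 does not divide 6  false
(8) W * X = 6 * 11 = 66  true
(9) abs(6 - 1) = 5  true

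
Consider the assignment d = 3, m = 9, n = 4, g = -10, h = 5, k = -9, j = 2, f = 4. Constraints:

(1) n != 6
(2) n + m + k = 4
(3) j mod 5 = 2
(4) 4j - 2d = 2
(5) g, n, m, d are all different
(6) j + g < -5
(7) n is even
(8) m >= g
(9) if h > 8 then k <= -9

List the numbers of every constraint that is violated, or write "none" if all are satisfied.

(1) n = 4, and 4 ≠ 6  holds
(2) n + m + k = 4 + 9 + (-9) = 4  holds
(3) 2 mod 5 = 2  holds
(4) 4j - 2d = 4(2) - 2(3) = 2  holds
(5) values -10, 4, 9, 3 are pairwise distinct  holds
(6) j + g = 2 + (-10) = -8; -8 < -5  holds
(7) n = 4 is even  holds
(8) m = 9, g = -10; 9 ≥ -10  holds
(9) h = 5, not > 8; antecedent false, conditional vacuously true  holds

All constraints are satisfied.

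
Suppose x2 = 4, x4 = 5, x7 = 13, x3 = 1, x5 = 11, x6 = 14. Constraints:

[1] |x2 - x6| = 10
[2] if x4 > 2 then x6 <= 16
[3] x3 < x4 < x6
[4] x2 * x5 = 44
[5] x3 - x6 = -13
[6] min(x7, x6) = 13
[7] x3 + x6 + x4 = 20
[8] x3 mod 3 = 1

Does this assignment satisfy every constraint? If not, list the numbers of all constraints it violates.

No violations.

[1] |4 - 14| = 10 — OK.
[2] x4 = 5 > 2, so we need x6 ≤ 16; x6 = 14 ≤ 16 — OK.
[3] values 1 < 5 < 14 — OK.
[4] x2 * x5 = 4 * 11 = 44 — OK.
[5] x3 - x6 = 1 - 14 = -13 — OK.
[6] min(13, 14) = 13 — OK.
[7] x3 + x6 + x4 = 1 + 14 + 5 = 20 — OK.
[8] 1 mod 3 = 1 — OK.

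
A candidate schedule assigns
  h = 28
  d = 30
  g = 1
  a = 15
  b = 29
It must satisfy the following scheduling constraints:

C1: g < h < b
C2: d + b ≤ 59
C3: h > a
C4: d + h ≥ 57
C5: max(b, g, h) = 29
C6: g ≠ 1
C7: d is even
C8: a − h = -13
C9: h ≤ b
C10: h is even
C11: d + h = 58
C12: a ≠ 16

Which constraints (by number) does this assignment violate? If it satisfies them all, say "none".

No — constraint 6 is not satisfied.

C1: values 1 < 28 < 29 — holds.
C2: d + b = 30 + 29 = 59; 59 ≤ 59 — holds.
C3: h = 28, a = 15; 28 > 15 — holds.
C4: d + h = 30 + 28 = 58; 58 ≥ 57 — holds.
C5: max(29, 1, 28) = 29 — holds.
C6: g = 1, but 1 is required to differ — does not hold.
C7: d = 30 is even — holds.
C8: a − h = 15 − 28 = -13 — holds.
C9: h = 28, b = 29; 28 ≤ 29 — holds.
C10: h = 28 is even — holds.
C11: d + h = 30 + 28 = 58 — holds.
C12: a = 15, and 15 ≠ 16 — holds.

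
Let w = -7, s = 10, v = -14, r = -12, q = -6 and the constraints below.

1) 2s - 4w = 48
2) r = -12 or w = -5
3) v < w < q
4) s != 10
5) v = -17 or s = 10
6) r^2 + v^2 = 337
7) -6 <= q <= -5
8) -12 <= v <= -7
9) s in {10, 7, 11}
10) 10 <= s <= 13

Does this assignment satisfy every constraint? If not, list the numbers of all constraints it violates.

1) 2s - 4w = 2(10) - 4(-7) = 48 — holds.
2) r = -12 = -12 (first disjunct) — holds.
3) values -14 < -7 < -6 — holds.
4) s = 10, but 10 is required to differ — does not hold.
5) v = -14 ≠ -17, but s = 10 = 10 (second disjunct) — holds.
6) r^2 + v^2 = (-12)^2 + (-14)^2 = 144 + 196 = 340, not 337 — does not hold.
7) q = -6 lies in [-6, -5] — holds.
8) v = -14 is outside [-12, -7] — does not hold.
9) s = 10 is in {10, 7, 11} — holds.
10) s = 10 lies in [10, 13] — holds.

Constraints 4, 6, and 8 do not hold.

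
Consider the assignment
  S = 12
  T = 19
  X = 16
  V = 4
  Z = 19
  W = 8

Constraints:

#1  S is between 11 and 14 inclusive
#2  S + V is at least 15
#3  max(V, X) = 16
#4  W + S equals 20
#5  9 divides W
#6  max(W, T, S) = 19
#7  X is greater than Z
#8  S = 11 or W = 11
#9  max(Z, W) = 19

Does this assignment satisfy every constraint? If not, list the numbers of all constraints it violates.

#1 S = 12 lies in [11, 14] — OK.
#2 S + V = 12 + 4 = 16; 16 ≥ 15 — OK.
#3 max(4, 16) = 16 — OK.
#4 W + S = 8 + 12 = 20 — OK.
#5 8 = 9*0 + 8, so 9 does not divide 8 — violated.
#6 max(8, 19, 12) = 19 — OK.
#7 X = 16, Z = 19; 16 ≤ 19 (want >) — violated.
#8 S = 12 ≠ 11 and W = 8 ≠ 11; both disjuncts false — violated.
#9 max(19, 8) = 19 — OK.

Constraints 5, 7, and 8 are violated.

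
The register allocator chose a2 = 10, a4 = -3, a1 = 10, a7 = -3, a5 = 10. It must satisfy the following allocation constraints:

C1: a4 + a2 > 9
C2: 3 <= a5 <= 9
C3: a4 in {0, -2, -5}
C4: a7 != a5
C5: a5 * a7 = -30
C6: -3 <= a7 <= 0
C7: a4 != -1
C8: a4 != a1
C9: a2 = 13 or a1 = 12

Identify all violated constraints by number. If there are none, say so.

No — constraints 1, 2, 3, 9 are not satisfied.

C1: a4 + a2 = -3 + 10 = 7; 7 ≤ 9, bound 9 not met — violated.
C2: a5 = 10 is outside [3, 9] — violated.
C3: a4 = -3 is not in {0, -2, -5} — violated.
C4: a7 = -3, a5 = 10; distinct — satisfied.
C5: a5 * a7 = 10 * (-3) = -30 — satisfied.
C6: a7 = -3 lies in [-3, 0] — satisfied.
C7: a4 = -3, and -3 ≠ -1 — satisfied.
C8: a4 = -3, a1 = 10; distinct — satisfied.
C9: a2 = 10 ≠ 13 and a1 = 10 ≠ 12; both disjuncts false — violated.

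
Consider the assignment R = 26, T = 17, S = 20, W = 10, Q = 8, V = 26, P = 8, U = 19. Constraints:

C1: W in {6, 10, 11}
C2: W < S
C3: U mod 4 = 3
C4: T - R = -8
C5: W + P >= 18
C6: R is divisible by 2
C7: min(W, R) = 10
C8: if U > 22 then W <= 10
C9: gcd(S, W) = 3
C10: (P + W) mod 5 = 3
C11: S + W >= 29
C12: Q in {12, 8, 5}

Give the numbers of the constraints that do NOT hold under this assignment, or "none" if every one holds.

C1: W = 10 is in {6, 10, 11} — OK.
C2: W = 10, S = 20; 10 < 20 — OK.
C3: 19 mod 4 = 3 — OK.
C4: T - R = 17 - 26 = -9, not -8 — violated.
C5: W + P = 10 + 8 = 18; 18 ≥ 18 — OK.
C6: 26 / 2 = 13, so 2 divides 26 — OK.
C7: min(10, 26) = 10 — OK.
C8: U = 19, not > 22; antecedent false, conditional vacuously true — OK.
C9: gcd(20, 10) = 10, not 3 — violated.
C10: P + W = 18; 18 mod 5 = 3 — OK.
C11: S + W = 20 + 10 = 30; 30 ≥ 29 — OK.
C12: Q = 8 is in {12, 8, 5} — OK.

No — constraints 4 and 9 are not satisfied.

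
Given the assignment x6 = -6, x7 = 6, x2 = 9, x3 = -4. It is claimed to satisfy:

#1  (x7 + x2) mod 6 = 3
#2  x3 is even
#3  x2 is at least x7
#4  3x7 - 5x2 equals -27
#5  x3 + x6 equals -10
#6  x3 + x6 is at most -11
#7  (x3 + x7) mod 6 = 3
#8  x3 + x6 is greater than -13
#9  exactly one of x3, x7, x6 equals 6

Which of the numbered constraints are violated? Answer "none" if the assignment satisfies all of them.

#1 x7 + x2 = 15; 15 mod 6 = 3 — satisfied.
#2 x3 = -4 is even — satisfied.
#3 x2 = 9, x7 = 6; 9 ≥ 6 — satisfied.
#4 3x7 - 5x2 = 3(6) - 5(9) = -27 — satisfied.
#5 x3 + x6 = -4 + (-6) = -10 — satisfied.
#6 x3 + x6 = -4 + (-6) = -10; -10 > -11, bound -11 not met — violated.
#7 x3 + x7 = 2; 2 mod 6 = 2, not 3 — violated.
#8 x3 + x6 = -4 + (-6) = -10; -10 > -13 — satisfied.
#9 x3=-4, x7=6, x6=-6; 1 of them equals 6 — satisfied.

Constraints 6 and 7 are violated.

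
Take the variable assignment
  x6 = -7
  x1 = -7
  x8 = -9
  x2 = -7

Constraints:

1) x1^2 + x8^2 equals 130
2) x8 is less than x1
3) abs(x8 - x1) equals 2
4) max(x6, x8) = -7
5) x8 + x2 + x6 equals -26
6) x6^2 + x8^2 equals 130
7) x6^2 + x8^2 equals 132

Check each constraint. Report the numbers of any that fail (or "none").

Constraints 5, 7 are violated.

1) x1^2 + x8^2 = (-7)^2 + (-9)^2 = 49 + 81 = 130 — OK.
2) x8 = -9, x1 = -7; -9 < -7 — OK.
3) abs(-9 - (-7)) = 2 — OK.
4) max(-7, -9) = -7 — OK.
5) x8 + x2 + x6 = -9 + (-7) + (-7) = -23, not -26 — violated.
6) x6^2 + x8^2 = (-7)^2 + (-9)^2 = 49 + 81 = 130 — OK.
7) x6^2 + x8^2 = (-7)^2 + (-9)^2 = 49 + 81 = 130, not 132 — violated.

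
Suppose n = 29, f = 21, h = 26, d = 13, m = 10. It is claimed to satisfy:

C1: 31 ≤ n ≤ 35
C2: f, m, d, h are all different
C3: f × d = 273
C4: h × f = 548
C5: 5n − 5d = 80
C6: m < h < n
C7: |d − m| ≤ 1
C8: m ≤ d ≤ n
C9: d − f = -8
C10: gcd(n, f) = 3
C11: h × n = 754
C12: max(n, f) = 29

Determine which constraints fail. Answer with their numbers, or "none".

C1: n = 29 is outside [31, 35]  fails
C2: values 21, 10, 13, 26 are pairwise distinct  holds
C3: f × d = 21 × 13 = 273  holds
C4: h × f = 26 × 21 = 546, not 548  fails
C5: 5n − 5d = 5(29) − 5(13) = 80  holds
C6: values 10 < 26 < 29  holds
C7: |13 − 10| = 3; 3 > 1, exceeds bound 1  fails
C8: values 10 ≤ 13 ≤ 29  holds
C9: d − f = 13 − 21 = -8  holds
C10: gcd(29, 21) = 1, not 3  fails
C11: h × n = 26 × 29 = 754  holds
C12: max(29, 21) = 29  holds

The assignment fails constraints 1, 4, 7, and 10.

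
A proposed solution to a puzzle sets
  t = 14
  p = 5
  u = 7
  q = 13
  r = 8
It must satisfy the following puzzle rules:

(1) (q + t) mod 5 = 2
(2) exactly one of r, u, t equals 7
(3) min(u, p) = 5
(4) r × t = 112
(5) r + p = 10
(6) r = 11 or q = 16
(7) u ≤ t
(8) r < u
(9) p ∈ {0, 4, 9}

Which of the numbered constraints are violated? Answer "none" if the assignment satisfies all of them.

(1) q + t = 27; 27 mod 5 = 2  OK
(2) r=8, u=7, t=14; 1 of them equals 7  OK
(3) min(7, 5) = 5  OK
(4) r × t = 8 × 14 = 112  OK
(5) r + p = 8 + 5 = 13, not 10  FAIL
(6) r = 8 ≠ 11 and q = 13 ≠ 16; both disjuncts false  FAIL
(7) u = 7, t = 14; 7 ≤ 14  OK
(8) r = 8, u = 7; 8 ≥ 7 (want <)  FAIL
(9) p = 5 is not in {0, 4, 9}  FAIL

No — constraints 5, 6, 8, 9 are not satisfied.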